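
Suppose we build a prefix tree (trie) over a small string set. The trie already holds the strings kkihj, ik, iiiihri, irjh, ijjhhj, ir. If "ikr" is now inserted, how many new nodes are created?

The longest prefix of "ikr" already in the trie is "ik" (length 2).
So 3 − 2 = 1 new nodes.

1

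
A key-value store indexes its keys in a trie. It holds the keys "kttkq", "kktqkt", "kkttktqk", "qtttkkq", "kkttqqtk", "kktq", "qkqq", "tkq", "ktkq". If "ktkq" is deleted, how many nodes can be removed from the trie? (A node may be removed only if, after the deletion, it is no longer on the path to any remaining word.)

Walk "ktkq" from the leaf back toward the root, removing each node that no remaining word uses.
The suffix "kq" (2 nodes) is used only by "ktkq"; the node for "kt" still has the child "t", so pruning stops there.
Nodes removed: 2

2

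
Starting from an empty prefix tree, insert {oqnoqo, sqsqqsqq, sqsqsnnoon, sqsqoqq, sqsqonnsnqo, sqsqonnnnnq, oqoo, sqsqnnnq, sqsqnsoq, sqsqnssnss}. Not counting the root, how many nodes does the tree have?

For each word, the new-node count is its length minus the longest prefix already in the trie:
  "oqnoqo" → 6 new (o, q, n, o, q, o)
  "sqsqqsqq" → 8 new (s, q, s, q, q, s, q, q)
  "sqsqsnnoon" → prefix "sqsq" already present; 6 new (s, n, n, o, o, n)
  "sqsqoqq" → prefix "sqsq" already present; 3 new (o, q, q)
  "sqsqonnsnqo" → prefix "sqsqo" already present; 6 new (n, n, s, n, q, o)
  "sqsqonnnnnq" → prefix "sqsqonn" already present; 4 new (n, n, n, q)
  "oqoo" → prefix "oq" already present; 2 new (o, o)
  "sqsqnnnq" → prefix "sqsq" already present; 4 new (n, n, n, q)
  "sqsqnsoq" → prefix "sqsqn" already present; 3 new (s, o, q)
  "sqsqnssnss" → prefix "sqsqns" already present; 4 new (s, n, s, s)
Total nodes = 6 + 8 + 6 + 3 + 6 + 4 + 2 + 4 + 3 + 4 = 46

46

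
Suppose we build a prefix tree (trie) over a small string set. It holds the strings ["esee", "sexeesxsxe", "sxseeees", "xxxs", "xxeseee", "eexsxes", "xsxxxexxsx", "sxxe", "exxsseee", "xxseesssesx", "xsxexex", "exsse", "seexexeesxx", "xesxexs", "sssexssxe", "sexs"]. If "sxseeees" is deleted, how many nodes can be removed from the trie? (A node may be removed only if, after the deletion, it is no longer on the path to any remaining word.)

6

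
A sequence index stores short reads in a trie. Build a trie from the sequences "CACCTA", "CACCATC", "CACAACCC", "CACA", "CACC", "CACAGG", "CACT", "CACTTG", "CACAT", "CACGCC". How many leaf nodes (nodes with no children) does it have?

7

A leaf is a node with no children — equivalently, the end of a word that is not a proper prefix of any other stored word.
Those words: "CACAACCC", "CACAGG", "CACAT", "CACCATC", "CACCTA", "CACGCC", "CACTTG"
Leaf count: 7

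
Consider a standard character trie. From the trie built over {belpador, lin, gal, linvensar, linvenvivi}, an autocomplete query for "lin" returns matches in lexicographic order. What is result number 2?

DFS of the "lin" subtree visits, in order: "lin", "linvensar", "linvenvivi"
The 2nd is linvensar.

linvensar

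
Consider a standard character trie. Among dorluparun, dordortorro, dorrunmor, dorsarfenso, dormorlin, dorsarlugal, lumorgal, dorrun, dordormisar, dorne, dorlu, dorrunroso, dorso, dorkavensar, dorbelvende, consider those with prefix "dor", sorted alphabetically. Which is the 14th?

dorso

Filter for "dor…" and sort: "dorbelvende", "dordormisar", "dordortorro", "dorkavensar", "dorlu", "dorluparun", "dormorlin", "dorne", "dorrun", "dorrunmor", "dorrunroso", "dorsarfenso", "dorsarlugal", "dorso"
Position 14: dorso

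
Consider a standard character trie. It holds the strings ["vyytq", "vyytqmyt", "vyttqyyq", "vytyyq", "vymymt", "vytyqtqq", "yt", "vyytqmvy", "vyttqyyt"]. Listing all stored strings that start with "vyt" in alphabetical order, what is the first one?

Words with prefix "vyt", in lexicographic order: "vyttqyyq", "vyttqyyt", "vytyqtqq", "vytyyq"
Position 1: vyttqyyq

vyttqyyq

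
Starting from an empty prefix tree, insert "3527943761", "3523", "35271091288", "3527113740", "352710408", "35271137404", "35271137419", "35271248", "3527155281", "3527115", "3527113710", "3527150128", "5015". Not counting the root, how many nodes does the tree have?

48

Count nodes per top-level branch (shared prefixes stored once):
  '3'-branch (3523, 352710408, 35271091288, 3527113710, 3527113740, 35271137404, 35271137419, 3527115, 35271248, 3527150128, 3527155281, 3527943761): 44 nodes
  '5'-branch (5015): 4 nodes
Sum: 48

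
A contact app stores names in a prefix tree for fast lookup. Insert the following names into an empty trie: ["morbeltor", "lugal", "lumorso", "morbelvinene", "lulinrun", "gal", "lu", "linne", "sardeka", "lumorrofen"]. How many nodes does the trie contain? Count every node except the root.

For each word, the new-node count is its length minus the longest prefix already in the trie:
  "morbeltor" → 9 new (m, o, r, b, e, l, t, o, r)
  "lugal" → 5 new (l, u, g, a, l)
  "lumorso" → prefix "lu" already present; 5 new (m, o, r, s, o)
  "morbelvinene" → prefix "morbel" already present; 6 new (v, i, n, e, n, e)
  "lulinrun" → prefix "lu" already present; 6 new (l, i, n, r, u, n)
  "gal" → 3 new (g, a, l)
  "lu" → prefix "lu" already present; 0 new (none)
  "linne" → prefix "l" already present; 4 new (i, n, n, e)
  "sardeka" → 7 new (s, a, r, d, e, k, a)
  "lumorrofen" → prefix "lumor" already present; 5 new (r, o, f, e, n)
Total nodes = 9 + 5 + 5 + 6 + 6 + 3 + 0 + 4 + 7 + 5 = 50

50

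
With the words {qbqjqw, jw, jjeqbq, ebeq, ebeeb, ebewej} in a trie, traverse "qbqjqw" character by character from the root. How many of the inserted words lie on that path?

Check each prefix of "qbqjqw" against the stored set — each match is an end-marker on the path.
Prefixes of the query that are stored words: "qbqjqw"
Count: 1

1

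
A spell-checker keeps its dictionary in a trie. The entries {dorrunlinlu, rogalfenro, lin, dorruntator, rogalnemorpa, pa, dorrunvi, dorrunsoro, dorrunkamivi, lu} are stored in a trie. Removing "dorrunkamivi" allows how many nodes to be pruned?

6

A node on "dorrunkamivi"'s path can go only if nothing else ends at it or branches off below it.
The suffix "kamivi" (6 nodes) is used only by "dorrunkamivi"; the node for "dorrun" still has the child "l", so pruning stops there.
Nodes removed: 6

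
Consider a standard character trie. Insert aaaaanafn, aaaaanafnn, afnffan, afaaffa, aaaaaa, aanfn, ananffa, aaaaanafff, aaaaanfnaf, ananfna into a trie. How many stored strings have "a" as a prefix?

10

Filter for entries beginning with "a":
Words under "a": aaaaaa, aaaaanafff, aaaaanafn, aaaaanafnn, aaaaanfnaf, aanfn, afaaffa, afnffan, ananffa, ananfna
Count: 10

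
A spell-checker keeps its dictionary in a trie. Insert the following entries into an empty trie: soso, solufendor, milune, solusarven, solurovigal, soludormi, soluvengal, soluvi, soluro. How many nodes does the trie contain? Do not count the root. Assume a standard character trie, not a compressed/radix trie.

Count nodes per top-level branch (shared prefixes stored once):
  'm'-branch (milune): 6 nodes
  's'-branch (soludormi, solufendor, soluro, solurovigal, solusarven, soluvengal, soluvi, soso): 37 nodes
Sum: 43

43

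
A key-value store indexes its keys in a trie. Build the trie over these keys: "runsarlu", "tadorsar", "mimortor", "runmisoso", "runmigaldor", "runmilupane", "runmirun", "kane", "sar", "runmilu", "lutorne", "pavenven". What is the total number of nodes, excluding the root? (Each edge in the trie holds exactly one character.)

67

Trace insertions, counting only characters that open a new branch:
  "runsarlu" → 8 new (r, u, n, s, a, r, l, u)
  "tadorsar" → 8 new (t, a, d, o, r, s, a, r)
  "mimortor" → 8 new (m, i, m, o, r, t, o, r)
  "runmisoso" → prefix "run" already present; 6 new (m, i, s, o, s, o)
  "runmigaldor" → prefix "runmi" already present; 6 new (g, a, l, d, o, r)
  "runmilupane" → prefix "runmi" already present; 6 new (l, u, p, a, n, e)
  "runmirun" → prefix "runmi" already present; 3 new (r, u, n)
  "kane" → 4 new (k, a, n, e)
  "sar" → 3 new (s, a, r)
  "runmilu" → prefix "runmilu" already present; 0 new (none)
  "lutorne" → 7 new (l, u, t, o, r, n, e)
  "pavenven" → 8 new (p, a, v, e, n, v, e, n)
Total nodes = 8 + 8 + 8 + 6 + 6 + 6 + 3 + 4 + 3 + 0 + 7 + 8 = 67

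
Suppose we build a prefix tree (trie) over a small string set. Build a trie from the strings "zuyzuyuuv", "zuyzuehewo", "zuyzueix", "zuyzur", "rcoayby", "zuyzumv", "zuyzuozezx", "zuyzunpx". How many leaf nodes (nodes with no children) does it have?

8

A leaf is a node with no children — equivalently, the end of a word that is not a proper prefix of any other stored word.
Those words: "rcoayby", "zuyzuehewo", "zuyzueix", "zuyzumv", "zuyzunpx", "zuyzuozezx", "zuyzur", "zuyzuyuuv"
Leaf count: 8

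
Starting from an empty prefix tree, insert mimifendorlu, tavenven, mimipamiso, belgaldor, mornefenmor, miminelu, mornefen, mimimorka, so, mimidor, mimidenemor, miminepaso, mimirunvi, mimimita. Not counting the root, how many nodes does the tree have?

For each word, the new-node count is its length minus the longest prefix already in the trie:
  "mimifendorlu" → 12 new (m, i, m, i, f, e, n, d, o, r, l, u)
  "tavenven" → 8 new (t, a, v, e, n, v, e, n)
  "mimipamiso" → prefix "mimi" already present; 6 new (p, a, m, i, s, o)
  "belgaldor" → 9 new (b, e, l, g, a, l, d, o, r)
  "mornefenmor" → prefix "m" already present; 10 new (o, r, n, e, f, e, n, m, o, r)
  "miminelu" → prefix "mimi" already present; 4 new (n, e, l, u)
  "mornefen" → prefix "mornefen" already present; 0 new (none)
  "mimimorka" → prefix "mimi" already present; 5 new (m, o, r, k, a)
  "so" → 2 new (s, o)
  "mimidor" → prefix "mimi" already present; 3 new (d, o, r)
  "mimidenemor" → prefix "mimid" already present; 6 new (e, n, e, m, o, r)
  "miminepaso" → prefix "mimine" already present; 4 new (p, a, s, o)
  "mimirunvi" → prefix "mimi" already present; 5 new (r, u, n, v, i)
  "mimimita" → prefix "mimim" already present; 3 new (i, t, a)
Total nodes = 12 + 8 + 6 + 9 + 10 + 4 + 0 + 5 + 2 + 3 + 6 + 4 + 5 + 3 = 77

77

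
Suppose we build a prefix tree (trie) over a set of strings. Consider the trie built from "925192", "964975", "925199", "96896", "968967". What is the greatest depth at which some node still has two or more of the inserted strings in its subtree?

Equivalently: take the maximum, over all pairs, of their longest common prefix length.
"925192" and "925199" agree on "92519" (5 characters) before diverging; nothing deeper is shared.
Longest shared-prefix length: 5

5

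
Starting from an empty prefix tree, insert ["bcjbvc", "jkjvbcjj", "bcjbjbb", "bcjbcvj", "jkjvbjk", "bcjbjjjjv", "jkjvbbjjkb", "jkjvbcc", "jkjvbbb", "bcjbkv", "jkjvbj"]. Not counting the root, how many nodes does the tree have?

Insert word by word; a character creates a node only if that edge doesn't already exist:
  "bcjbvc" → 6 new (b, c, j, b, v, c)
  "jkjvbcjj" → 8 new (j, k, j, v, b, c, j, j)
  "bcjbjbb" → prefix "bcjb" already present; 3 new (j, b, b)
  "bcjbcvj" → prefix "bcjb" already present; 3 new (c, v, j)
  "jkjvbjk" → prefix "jkjvb" already present; 2 new (j, k)
  "bcjbjjjjv" → prefix "bcjbj" already present; 4 new (j, j, j, v)
  "jkjvbbjjkb" → prefix "jkjvb" already present; 5 new (b, j, j, k, b)
  "jkjvbcc" → prefix "jkjvbc" already present; 1 new (c)
  "jkjvbbb" → prefix "jkjvbb" already present; 1 new (b)
  "bcjbkv" → prefix "bcjb" already present; 2 new (k, v)
  "jkjvbj" → prefix "jkjvbj" already present; 0 new (none)
Total nodes = 6 + 8 + 3 + 3 + 2 + 4 + 5 + 1 + 1 + 2 + 0 = 35

35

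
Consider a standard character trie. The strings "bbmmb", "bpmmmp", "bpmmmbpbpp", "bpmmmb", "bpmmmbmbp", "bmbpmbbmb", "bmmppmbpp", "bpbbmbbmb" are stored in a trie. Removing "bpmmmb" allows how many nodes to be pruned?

0

Walk "bpmmmb" from the leaf back toward the root, removing each node that no remaining word uses.
Every node on "bpmmmb" is still needed (e.g. by "bpmmmbpbpp"), so nothing is freed.
Nodes removed: 0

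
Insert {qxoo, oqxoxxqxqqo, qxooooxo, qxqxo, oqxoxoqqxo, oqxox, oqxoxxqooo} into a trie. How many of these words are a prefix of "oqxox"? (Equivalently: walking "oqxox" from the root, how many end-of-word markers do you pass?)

1

Traverse "oqxox" character by character; count nodes along the way that are marked as word ends.
Prefixes of the query that are stored words: "oqxox"
Count: 1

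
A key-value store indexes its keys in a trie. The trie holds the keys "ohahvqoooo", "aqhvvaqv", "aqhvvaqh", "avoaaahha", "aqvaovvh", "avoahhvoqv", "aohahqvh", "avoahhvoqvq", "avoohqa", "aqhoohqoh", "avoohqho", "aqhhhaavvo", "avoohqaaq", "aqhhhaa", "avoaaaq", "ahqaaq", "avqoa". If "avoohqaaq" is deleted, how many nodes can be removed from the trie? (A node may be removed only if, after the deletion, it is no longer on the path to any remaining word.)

Walk "avoohqaaq" from the leaf back toward the root, removing each node that no remaining word uses.
The suffix "aq" (2 nodes) is used only by "avoohqaaq"; "avoohqa" is itself a stored word, so pruning stops there.
Nodes removed: 2

2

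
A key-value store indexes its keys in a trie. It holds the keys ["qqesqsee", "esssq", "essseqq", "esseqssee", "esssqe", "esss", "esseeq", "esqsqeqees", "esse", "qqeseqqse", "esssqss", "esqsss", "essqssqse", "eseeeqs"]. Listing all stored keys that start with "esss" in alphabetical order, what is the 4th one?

esssqe

Filter for "esss…" and sort: "esss", "essseqq", "esssq", "esssqe", "esssqss"
Position 4: esssqe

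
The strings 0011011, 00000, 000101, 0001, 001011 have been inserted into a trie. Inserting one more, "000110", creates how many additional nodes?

2

Walking "000110" from the root, the first 4 characters ("0001") follow existing edges; "1" is the first miss.
Each of the 2 remaining characters creates one node.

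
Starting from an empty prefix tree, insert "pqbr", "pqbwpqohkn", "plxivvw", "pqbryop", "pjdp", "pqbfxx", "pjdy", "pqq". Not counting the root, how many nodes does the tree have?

28

Trie structure (* marks end of a word):
(root)
└─ p
   ├─ j
   │  └─ d
   │     ├─ p *
   │     └─ y *
   ├─ l
   │  └─ x
   │     └─ i
   │        └─ v
   │           └─ v
   │              └─ w *
   └─ q
      ├─ b
      │  ├─ f
      │  │  └─ x
      │  │     └─ x *
      │  ├─ r *
      │  │  └─ y
      │  │     └─ o
      │  │        └─ p *
      │  └─ w
      │     └─ p
      │        └─ q
      │           └─ o
      │              └─ h
      │                 └─ k
      │                    └─ n *
      └─ q *
Counting every labelled node above: 28.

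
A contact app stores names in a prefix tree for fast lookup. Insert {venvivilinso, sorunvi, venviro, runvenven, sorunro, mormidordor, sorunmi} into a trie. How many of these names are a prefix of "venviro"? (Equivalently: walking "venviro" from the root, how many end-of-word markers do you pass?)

Walk "venviro" from the root; an end-of-word marker is hit whenever a stored word is a prefix of "venviro".
Prefixes of the query that are stored words: "venviro"
Count: 1

1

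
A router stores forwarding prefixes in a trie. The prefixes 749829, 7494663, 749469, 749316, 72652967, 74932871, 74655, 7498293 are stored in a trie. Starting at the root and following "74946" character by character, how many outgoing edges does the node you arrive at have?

The children of the "74946" node are the distinct next characters among strings starting with "74946".
Characters that immediately follow "74946" among the stored strings: {6, 9}.
That node has 2 child edges.

2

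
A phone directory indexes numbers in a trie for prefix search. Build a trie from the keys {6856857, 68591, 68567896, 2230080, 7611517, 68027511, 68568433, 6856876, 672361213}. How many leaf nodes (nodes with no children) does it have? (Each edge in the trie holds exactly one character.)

9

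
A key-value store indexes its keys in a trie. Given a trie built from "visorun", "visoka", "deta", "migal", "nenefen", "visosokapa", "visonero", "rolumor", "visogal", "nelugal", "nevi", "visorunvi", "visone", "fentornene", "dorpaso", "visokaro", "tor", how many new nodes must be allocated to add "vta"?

2

Walking "vta" from the root, the first 1 characters ("v") follow existing edges; "t" is the first miss.
Each of the 2 remaining characters creates one node.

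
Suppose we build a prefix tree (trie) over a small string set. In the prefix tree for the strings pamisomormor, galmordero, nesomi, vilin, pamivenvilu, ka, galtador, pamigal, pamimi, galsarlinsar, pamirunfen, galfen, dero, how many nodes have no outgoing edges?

Leaves are exactly the stored words that no other stored word extends.
Those words: "dero", "galfen", "galmordero", "galsarlinsar", "galtador", "ka", "nesomi", "pamigal", "pamimi", "pamirunfen", "pamisomormor", "pamivenvilu", "vilin"
Leaf count: 13

13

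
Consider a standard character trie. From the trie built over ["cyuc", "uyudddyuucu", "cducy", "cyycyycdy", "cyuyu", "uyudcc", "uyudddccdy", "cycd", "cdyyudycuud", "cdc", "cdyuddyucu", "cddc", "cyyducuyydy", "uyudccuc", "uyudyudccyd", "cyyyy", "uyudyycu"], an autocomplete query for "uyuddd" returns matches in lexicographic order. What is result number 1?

uyudddccdy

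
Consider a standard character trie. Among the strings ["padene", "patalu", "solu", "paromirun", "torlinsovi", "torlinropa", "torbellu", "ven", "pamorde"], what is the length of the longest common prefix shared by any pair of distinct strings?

6

Equivalently: take the maximum, over all pairs, of their longest common prefix length.
"torlinropa" and "torlinsovi" agree on "torlin" (6 characters) before diverging; nothing deeper is shared.
Longest shared-prefix length: 6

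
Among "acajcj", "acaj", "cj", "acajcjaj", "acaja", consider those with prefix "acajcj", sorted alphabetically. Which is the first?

acajcj

DFS of the "acajcj" subtree visits, in order: "acajcj", "acajcjaj"
Position 1: acajcj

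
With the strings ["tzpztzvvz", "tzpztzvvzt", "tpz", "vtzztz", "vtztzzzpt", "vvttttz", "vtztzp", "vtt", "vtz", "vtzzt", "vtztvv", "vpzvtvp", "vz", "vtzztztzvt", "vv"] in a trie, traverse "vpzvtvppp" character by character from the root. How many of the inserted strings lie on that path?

Walk "vpzvtvppp" from the root; an end-of-word marker is hit whenever a stored word is a prefix of "vpzvtvppp".
Prefixes of the query that are stored words: "vpzvtvp"
Count: 1

1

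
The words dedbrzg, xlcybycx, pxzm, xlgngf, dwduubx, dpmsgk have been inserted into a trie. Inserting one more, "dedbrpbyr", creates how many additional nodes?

4

Walking "dedbrpbyr" from the root, the first 5 characters ("dedbr") follow existing edges; "p" is the first miss.
Each of the 4 remaining characters creates one node.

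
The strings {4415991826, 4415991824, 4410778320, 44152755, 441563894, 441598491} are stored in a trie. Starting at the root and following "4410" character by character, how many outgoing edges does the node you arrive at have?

1

Walk "4410" from the root, arriving at one node.
Distinct next characters after "4410": 7.
That node has 1 child edge.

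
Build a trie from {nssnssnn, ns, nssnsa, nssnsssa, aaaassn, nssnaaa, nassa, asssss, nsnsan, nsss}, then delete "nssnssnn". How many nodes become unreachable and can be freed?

A node on "nssnssnn"'s path can go only if nothing else ends at it or branches off below it.
The suffix "nn" (2 nodes) is used only by "nssnssnn"; the node for "nssnss" still has the child "s", so pruning stops there.
Nodes removed: 2

2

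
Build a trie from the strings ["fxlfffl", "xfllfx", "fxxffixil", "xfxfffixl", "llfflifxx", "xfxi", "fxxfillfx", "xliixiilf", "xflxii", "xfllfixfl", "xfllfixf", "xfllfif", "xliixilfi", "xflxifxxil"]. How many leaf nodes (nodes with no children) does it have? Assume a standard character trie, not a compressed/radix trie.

13

Leaves are exactly the stored words that no other stored word extends.
Those words: "fxlfffl", "fxxffixil", "fxxfillfx", "llfflifxx", "xfllfif", "xfllfixfl", "xfllfx", "xflxifxxil", "xflxii", "xfxfffixl", "xfxi", "xliixiilf", "xliixilfi"
Leaf count: 13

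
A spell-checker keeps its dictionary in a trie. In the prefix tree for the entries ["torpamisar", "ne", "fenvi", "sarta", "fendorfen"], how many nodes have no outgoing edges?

5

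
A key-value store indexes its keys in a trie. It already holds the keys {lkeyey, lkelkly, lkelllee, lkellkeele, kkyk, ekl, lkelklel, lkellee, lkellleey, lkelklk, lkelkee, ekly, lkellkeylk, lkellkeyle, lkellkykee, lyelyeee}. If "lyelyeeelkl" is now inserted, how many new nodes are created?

"lyelyeee" is already a path in the trie; the remaining "lkl" must be added.
So 11 − 8 = 3 new nodes.

3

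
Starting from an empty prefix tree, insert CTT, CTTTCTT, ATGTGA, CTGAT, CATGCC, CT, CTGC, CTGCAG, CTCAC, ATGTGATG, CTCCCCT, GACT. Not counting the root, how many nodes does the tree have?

37

Trace insertions, counting only characters that open a new branch:
  "CTT" → 3 new (C, T, T)
  "CTTTCTT" → prefix "CTT" already present; 4 new (T, C, T, T)
  "ATGTGA" → 6 new (A, T, G, T, G, A)
  "CTGAT" → prefix "CT" already present; 3 new (G, A, T)
  "CATGCC" → prefix "C" already present; 5 new (A, T, G, C, C)
  "CT" → prefix "CT" already present; 0 new (none)
  "CTGC" → prefix "CTG" already present; 1 new (C)
  "CTGCAG" → prefix "CTGC" already present; 2 new (A, G)
  "CTCAC" → prefix "CT" already present; 3 new (C, A, C)
  "ATGTGATG" → prefix "ATGTGA" already present; 2 new (T, G)
  "CTCCCCT" → prefix "CTC" already present; 4 new (C, C, C, T)
  "GACT" → 4 new (G, A, C, T)
Total nodes = 3 + 4 + 6 + 3 + 5 + 0 + 1 + 2 + 3 + 2 + 4 + 4 = 37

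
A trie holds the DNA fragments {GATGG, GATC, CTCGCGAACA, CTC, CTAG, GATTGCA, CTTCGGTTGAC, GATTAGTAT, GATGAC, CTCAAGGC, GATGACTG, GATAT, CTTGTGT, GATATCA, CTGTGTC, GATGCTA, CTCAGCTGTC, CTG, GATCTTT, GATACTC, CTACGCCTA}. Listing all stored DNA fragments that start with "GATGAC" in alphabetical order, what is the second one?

GATGACTG

Words with prefix "GATGAC", in lexicographic order: "GATGAC", "GATGACTG"
The 2nd is GATGACTG.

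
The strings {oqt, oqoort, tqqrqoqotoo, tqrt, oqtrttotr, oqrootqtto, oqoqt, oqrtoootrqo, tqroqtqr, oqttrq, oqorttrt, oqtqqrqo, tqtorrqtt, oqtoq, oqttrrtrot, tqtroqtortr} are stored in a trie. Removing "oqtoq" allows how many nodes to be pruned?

2

Walk "oqtoq" from the leaf back toward the root, removing each node that no remaining word uses.
The suffix "oq" (2 nodes) is used only by "oqtoq"; the node for "oqt" still has the child "r", so pruning stops there.
Nodes removed: 2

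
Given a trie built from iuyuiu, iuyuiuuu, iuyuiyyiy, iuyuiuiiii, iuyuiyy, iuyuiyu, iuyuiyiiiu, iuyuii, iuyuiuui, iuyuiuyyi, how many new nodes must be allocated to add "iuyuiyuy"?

The longest prefix of "iuyuiyuy" already in the trie is "iuyuiyu" (length 7).
So 8 − 7 = 1 new nodes.

1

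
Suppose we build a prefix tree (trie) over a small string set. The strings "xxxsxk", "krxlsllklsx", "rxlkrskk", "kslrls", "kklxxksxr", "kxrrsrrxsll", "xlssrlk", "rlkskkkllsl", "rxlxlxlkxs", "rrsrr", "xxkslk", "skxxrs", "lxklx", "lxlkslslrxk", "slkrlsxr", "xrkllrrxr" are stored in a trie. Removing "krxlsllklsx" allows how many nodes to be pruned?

10

A node on "krxlsllklsx"'s path can go only if nothing else ends at it or branches off below it.
The suffix "rxlsllklsx" (10 nodes) is used only by "krxlsllklsx"; the node for "k" still has the child "s", so pruning stops there.
Nodes removed: 10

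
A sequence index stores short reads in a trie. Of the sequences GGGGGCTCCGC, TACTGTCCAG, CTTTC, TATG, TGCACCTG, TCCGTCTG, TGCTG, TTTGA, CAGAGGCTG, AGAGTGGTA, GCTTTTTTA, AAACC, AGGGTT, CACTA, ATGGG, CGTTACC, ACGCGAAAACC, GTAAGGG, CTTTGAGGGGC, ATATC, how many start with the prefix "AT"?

2

Traverse to the node for "AT", then collect every word in that subtree.
Words under "AT": ATATC, ATGGG
Count: 2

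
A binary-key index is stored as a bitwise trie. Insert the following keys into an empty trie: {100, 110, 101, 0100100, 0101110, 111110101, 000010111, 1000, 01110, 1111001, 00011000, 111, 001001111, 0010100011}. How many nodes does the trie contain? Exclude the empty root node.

57

Count nodes per top-level branch (shared prefixes stored once):
  '0'-branch (000010111, 00011000, 001001111, 0010100011, 0100100, 0101110, 01110): 40 nodes
  '1'-branch (100, 1000, 101, 110, 111, 1111001, 111110101): 17 nodes
Sum: 57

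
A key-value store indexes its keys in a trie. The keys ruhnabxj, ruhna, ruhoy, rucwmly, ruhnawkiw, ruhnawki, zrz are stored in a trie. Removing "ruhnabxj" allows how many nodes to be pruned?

3

Walk "ruhnabxj" from the leaf back toward the root, removing each node that no remaining word uses.
The suffix "bxj" (3 nodes) is used only by "ruhnabxj"; the node for "ruhna" still has the child "w", so pruning stops there.
Nodes removed: 3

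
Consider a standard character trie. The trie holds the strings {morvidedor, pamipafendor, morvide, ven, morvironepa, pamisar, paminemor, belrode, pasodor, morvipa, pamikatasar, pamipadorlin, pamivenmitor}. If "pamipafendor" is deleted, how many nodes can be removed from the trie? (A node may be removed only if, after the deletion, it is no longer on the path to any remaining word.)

6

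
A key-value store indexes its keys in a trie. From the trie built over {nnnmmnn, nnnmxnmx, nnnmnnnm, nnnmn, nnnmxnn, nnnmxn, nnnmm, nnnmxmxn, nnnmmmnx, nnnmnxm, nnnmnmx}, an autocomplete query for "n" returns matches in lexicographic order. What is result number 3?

DFS of the "n" subtree visits, in order: "nnnmm", "nnnmmmnx", "nnnmmnn", "nnnmn", "nnnmnmx", "nnnmnnnm", "nnnmnxm", "nnnmxmxn", "nnnmxn", "nnnmxnmx", "nnnmxnn"
Position 3: nnnmmnn

nnnmmnn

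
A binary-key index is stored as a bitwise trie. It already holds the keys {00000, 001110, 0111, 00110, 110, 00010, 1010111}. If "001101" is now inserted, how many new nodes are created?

1

Walking "001101" from the root, the first 5 characters ("00110") follow existing edges; "1" is the first miss.
Each of the 1 remaining characters creates one node.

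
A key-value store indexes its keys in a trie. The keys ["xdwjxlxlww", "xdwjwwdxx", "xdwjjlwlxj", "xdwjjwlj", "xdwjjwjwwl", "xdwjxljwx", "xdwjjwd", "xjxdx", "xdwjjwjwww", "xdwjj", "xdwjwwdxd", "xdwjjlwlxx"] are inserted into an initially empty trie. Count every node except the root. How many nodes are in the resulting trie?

For each word, the new-node count is its length minus the longest prefix already in the trie:
  "xdwjxlxlww" → 10 new (x, d, w, j, x, l, x, l, w, w)
  "xdwjwwdxx" → prefix "xdwj" already present; 5 new (w, w, d, x, x)
  "xdwjjlwlxj" → prefix "xdwj" already present; 6 new (j, l, w, l, x, j)
  "xdwjjwlj" → prefix "xdwjj" already present; 3 new (w, l, j)
  "xdwjjwjwwl" → prefix "xdwjjw" already present; 4 new (j, w, w, l)
  "xdwjxljwx" → prefix "xdwjxl" already present; 3 new (j, w, x)
  "xdwjjwd" → prefix "xdwjjw" already present; 1 new (d)
  "xjxdx" → prefix "x" already present; 4 new (j, x, d, x)
  "xdwjjwjwww" → prefix "xdwjjwjww" already present; 1 new (w)
  "xdwjj" → prefix "xdwjj" already present; 0 new (none)
  "xdwjwwdxd" → prefix "xdwjwwdx" already present; 1 new (d)
  "xdwjjlwlxx" → prefix "xdwjjlwlx" already present; 1 new (x)
Total nodes = 10 + 5 + 6 + 3 + 4 + 3 + 1 + 4 + 1 + 0 + 1 + 1 = 39

39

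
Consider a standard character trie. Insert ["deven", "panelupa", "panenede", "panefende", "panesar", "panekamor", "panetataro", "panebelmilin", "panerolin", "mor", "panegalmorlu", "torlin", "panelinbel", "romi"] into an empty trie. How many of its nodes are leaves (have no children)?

A leaf is a node with no children — equivalently, the end of a word that is not a proper prefix of any other stored word.
Those words: "deven", "mor", "panebelmilin", "panefende", "panegalmorlu", "panekamor", "panelinbel", "panelupa", "panenede", "panerolin", "panesar", "panetataro", "romi", "torlin"
Leaf count: 14

14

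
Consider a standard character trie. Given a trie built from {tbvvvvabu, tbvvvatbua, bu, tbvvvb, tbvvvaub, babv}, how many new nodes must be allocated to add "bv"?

Walking "bv" from the root, the first 1 characters ("b") follow existing edges; "v" is the first miss.
Each of the 1 remaining characters creates one node.

1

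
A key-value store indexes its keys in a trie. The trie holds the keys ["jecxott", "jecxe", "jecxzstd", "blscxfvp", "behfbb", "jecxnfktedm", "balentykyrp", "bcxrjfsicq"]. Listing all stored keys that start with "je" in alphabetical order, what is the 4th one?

jecxzstd

Words with prefix "je", in lexicographic order: "jecxe", "jecxnfktedm", "jecxott", "jecxzstd"
The 4th is jecxzstd.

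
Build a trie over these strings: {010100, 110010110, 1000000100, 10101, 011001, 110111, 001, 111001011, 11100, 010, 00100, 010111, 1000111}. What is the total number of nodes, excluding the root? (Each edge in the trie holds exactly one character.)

50

Count nodes per top-level branch (shared prefixes stored once):
  '0'-branch (001, 00100, 010, 010100, 010111, 011001): 16 nodes
  '1'-branch (1000000100, 1000111, 10101, 110010110, 110111, 11100, 111001011): 34 nodes
Sum: 50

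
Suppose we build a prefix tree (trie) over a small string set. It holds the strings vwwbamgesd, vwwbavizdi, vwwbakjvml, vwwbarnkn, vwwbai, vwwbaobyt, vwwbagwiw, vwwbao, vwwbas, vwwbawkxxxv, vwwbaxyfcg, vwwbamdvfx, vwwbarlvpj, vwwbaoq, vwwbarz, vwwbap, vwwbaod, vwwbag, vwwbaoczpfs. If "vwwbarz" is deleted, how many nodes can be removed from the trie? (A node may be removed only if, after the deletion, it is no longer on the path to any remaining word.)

1

A node on "vwwbarz"'s path can go only if nothing else ends at it or branches off below it.
The suffix "z" (1 node) is used only by "vwwbarz"; the node for "vwwbar" still has the child "n", so pruning stops there.
Nodes removed: 1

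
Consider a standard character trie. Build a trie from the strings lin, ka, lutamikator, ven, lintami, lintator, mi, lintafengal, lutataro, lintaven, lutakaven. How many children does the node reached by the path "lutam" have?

1

The children of the "lutam" node are the distinct next characters among strings starting with "lutam".
Distinct next characters after "lutam": i.
That node has 1 child edge.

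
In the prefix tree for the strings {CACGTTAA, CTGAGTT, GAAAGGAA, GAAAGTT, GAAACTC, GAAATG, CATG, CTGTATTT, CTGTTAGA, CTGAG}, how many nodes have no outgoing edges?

Leaves are exactly the stored words that no other stored word extends.
Those words: "CACGTTAA", "CATG", "CTGAGTT", "CTGTATTT", "CTGTTAGA", "GAAACTC", "GAAAGGAA", "GAAAGTT", "GAAATG"
Leaf count: 9

9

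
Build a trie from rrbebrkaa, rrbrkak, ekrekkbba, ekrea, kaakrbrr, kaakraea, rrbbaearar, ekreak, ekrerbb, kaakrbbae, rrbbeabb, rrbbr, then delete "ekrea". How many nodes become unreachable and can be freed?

0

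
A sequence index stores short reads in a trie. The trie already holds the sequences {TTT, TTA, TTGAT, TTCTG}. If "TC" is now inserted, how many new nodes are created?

1

Walking "TC" from the root, the first 1 characters ("T") follow existing edges; "C" is the first miss.
So 2 − 1 = 1 new nodes.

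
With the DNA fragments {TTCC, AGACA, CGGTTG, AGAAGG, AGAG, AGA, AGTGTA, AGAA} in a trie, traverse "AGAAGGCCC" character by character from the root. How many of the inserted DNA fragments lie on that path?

3

Traverse "AGAAGGCCC" character by character; count nodes along the way that are marked as word ends.
Prefixes of the query that are stored words: "AGA", "AGAA", "AGAAGG"
Count: 3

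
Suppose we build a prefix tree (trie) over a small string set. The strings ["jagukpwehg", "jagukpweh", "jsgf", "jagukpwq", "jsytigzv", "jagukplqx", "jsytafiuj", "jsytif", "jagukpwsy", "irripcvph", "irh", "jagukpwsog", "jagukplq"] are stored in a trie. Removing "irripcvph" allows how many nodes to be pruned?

A node on "irripcvph"'s path can go only if nothing else ends at it or branches off below it.
The suffix "ripcvph" (7 nodes) is used only by "irripcvph"; the node for "ir" still has the child "h", so pruning stops there.
Nodes removed: 7

7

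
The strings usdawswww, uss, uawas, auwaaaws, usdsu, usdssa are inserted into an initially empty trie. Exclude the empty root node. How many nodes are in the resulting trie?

Insert word by word; a character creates a node only if that edge doesn't already exist:
  "usdawswww" → 9 new (u, s, d, a, w, s, w, w, w)
  "uss" → prefix "us" already present; 1 new (s)
  "uawas" → prefix "u" already present; 4 new (a, w, a, s)
  "auwaaaws" → 8 new (a, u, w, a, a, a, w, s)
  "usdsu" → prefix "usd" already present; 2 new (s, u)
  "usdssa" → prefix "usds" already present; 2 new (s, a)
Total nodes = 9 + 1 + 4 + 8 + 2 + 2 = 26

26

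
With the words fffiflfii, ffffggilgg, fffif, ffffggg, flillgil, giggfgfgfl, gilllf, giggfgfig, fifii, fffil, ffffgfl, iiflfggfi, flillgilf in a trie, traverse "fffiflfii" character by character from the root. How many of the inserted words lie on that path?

2

Walk "fffiflfii" from the root; an end-of-word marker is hit whenever a stored word is a prefix of "fffiflfii".
Prefixes of the query that are stored words: "fffif", "fffiflfii"
Count: 2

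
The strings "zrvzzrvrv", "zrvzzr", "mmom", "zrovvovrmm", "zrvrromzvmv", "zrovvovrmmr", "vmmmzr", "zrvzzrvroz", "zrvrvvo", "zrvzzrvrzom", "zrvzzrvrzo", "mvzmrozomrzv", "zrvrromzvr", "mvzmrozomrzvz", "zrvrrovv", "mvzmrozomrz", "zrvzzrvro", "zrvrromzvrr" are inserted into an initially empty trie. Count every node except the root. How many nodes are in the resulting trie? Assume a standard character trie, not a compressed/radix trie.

60

For each word, the new-node count is its length minus the longest prefix already in the trie:
  "zrvzzrvrv" → 9 new (z, r, v, z, z, r, v, r, v)
  "zrvzzr" → prefix "zrvzzr" already present; 0 new (none)
  "mmom" → 4 new (m, m, o, m)
  "zrovvovrmm" → prefix "zr" already present; 8 new (o, v, v, o, v, r, m, m)
  "zrvrromzvmv" → prefix "zrv" already present; 8 new (r, r, o, m, z, v, m, v)
  "zrovvovrmmr" → prefix "zrovvovrmm" already present; 1 new (r)
  "vmmmzr" → 6 new (v, m, m, m, z, r)
  "zrvzzrvroz" → prefix "zrvzzrvr" already present; 2 new (o, z)
  "zrvrvvo" → prefix "zrvr" already present; 3 new (v, v, o)
  "zrvzzrvrzom" → prefix "zrvzzrvr" already present; 3 new (z, o, m)
  "zrvzzrvrzo" → prefix "zrvzzrvrzo" already present; 0 new (none)
  "mvzmrozomrzv" → prefix "m" already present; 11 new (v, z, m, r, o, z, o, m, r, z, v)
  "zrvrromzvr" → prefix "zrvrromzv" already present; 1 new (r)
  "mvzmrozomrzvz" → prefix "mvzmrozomrzv" already present; 1 new (z)
  "zrvrrovv" → prefix "zrvrro" already present; 2 new (v, v)
  "mvzmrozomrz" → prefix "mvzmrozomrz" already present; 0 new (none)
  "zrvzzrvro" → prefix "zrvzzrvro" already present; 0 new (none)
  "zrvrromzvrr" → prefix "zrvrromzvr" already present; 1 new (r)
Total nodes = 9 + 0 + 4 + 8 + 8 + 1 + 6 + 2 + 3 + 3 + 0 + 11 + 1 + 1 + 2 + 0 + 0 + 1 = 60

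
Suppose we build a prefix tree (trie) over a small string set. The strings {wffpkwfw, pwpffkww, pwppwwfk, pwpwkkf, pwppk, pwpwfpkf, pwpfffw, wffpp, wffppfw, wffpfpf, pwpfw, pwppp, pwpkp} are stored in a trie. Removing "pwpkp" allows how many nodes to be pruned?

Walk "pwpkp" from the leaf back toward the root, removing each node that no remaining word uses.
The suffix "kp" (2 nodes) is used only by "pwpkp"; the node for "pwp" still has the child "f", so pruning stops there.
Nodes removed: 2

2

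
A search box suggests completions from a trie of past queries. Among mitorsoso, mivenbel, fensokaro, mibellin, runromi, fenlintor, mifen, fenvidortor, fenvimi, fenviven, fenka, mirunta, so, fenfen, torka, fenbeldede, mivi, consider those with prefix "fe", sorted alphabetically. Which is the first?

Filter for "fe…" and sort: "fenbeldede", "fenfen", "fenka", "fenlintor", "fensokaro", "fenvidortor", "fenvimi", "fenviven"
Position 1: fenbeldede

fenbeldede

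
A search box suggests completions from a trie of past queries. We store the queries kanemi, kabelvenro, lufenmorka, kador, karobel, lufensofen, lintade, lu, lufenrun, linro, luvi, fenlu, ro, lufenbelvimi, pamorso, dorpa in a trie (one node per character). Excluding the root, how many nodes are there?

76

Insert word by word; a character creates a node only if that edge doesn't already exist:
  "kanemi" → 6 new (k, a, n, e, m, i)
  "kabelvenro" → prefix "ka" already present; 8 new (b, e, l, v, e, n, r, o)
  "lufenmorka" → 10 new (l, u, f, e, n, m, o, r, k, a)
  "kador" → prefix "ka" already present; 3 new (d, o, r)
  "karobel" → prefix "ka" already present; 5 new (r, o, b, e, l)
  "lufensofen" → prefix "lufen" already present; 5 new (s, o, f, e, n)
  "lintade" → prefix "l" already present; 6 new (i, n, t, a, d, e)
  "lu" → prefix "lu" already present; 0 new (none)
  "lufenrun" → prefix "lufen" already present; 3 new (r, u, n)
  "linro" → prefix "lin" already present; 2 new (r, o)
  "luvi" → prefix "lu" already present; 2 new (v, i)
  "fenlu" → 5 new (f, e, n, l, u)
  "ro" → 2 new (r, o)
  "lufenbelvimi" → prefix "lufen" already present; 7 new (b, e, l, v, i, m, i)
  "pamorso" → 7 new (p, a, m, o, r, s, o)
  "dorpa" → 5 new (d, o, r, p, a)
Total nodes = 6 + 8 + 10 + 3 + 5 + 5 + 6 + 0 + 3 + 2 + 2 + 5 + 2 + 7 + 7 + 5 = 76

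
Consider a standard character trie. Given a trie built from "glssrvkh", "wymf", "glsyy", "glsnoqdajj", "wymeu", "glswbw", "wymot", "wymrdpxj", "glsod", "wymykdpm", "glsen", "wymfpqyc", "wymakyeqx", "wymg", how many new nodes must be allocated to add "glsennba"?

3

Walking "glsennba" from the root, the first 5 characters ("glsen") follow existing edges; "n" is the first miss.
New nodes needed: |"glsennba"| − 5 = 8 − 5 = 3.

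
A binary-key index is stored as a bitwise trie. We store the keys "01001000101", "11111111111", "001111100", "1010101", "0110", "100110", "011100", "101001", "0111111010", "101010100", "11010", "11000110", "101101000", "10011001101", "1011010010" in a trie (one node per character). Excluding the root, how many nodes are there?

76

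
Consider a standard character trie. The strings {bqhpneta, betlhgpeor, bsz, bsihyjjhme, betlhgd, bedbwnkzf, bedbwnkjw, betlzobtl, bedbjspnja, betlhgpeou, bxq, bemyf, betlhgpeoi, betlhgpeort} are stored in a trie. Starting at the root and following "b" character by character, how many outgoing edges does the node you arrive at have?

The children of the "b" node are the distinct next characters among strings starting with "b".
Characters that immediately follow "b" among the stored strings: {e, q, s, x}.
That node has 4 child edges.

4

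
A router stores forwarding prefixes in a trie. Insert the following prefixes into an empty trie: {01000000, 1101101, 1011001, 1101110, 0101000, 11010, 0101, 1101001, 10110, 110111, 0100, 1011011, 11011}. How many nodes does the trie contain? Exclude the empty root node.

32

Trie structure (* marks end of a word):
(root)
├─ 0
│  └─ 1
│     └─ 0
│        ├─ 0 *
│        │  └─ 0
│        │     └─ 0
│        │        └─ 0
│        │           └─ 0 *
│        └─ 1 *
│           └─ 0
│              └─ 0
│                 └─ 0 *
└─ 1
   ├─ 0
   │  └─ 1
   │     └─ 1
   │        └─ 0 *
   │           ├─ 0
   │           │  └─ 1 *
   │           └─ 1
   │              └─ 1 *
   └─ 1
      └─ 0
         └─ 1
            ├─ 0 *
            │  └─ 0
            │     └─ 1 *
            └─ 1 *
               ├─ 0
               │  └─ 1 *
               └─ 1 *
                  └─ 0 *
Counting every labelled node above: 32.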